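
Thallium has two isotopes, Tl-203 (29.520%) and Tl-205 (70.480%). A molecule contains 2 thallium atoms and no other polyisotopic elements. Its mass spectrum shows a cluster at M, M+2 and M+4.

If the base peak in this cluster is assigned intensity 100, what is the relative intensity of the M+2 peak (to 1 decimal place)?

83.8

Binomial terms of (0.29520 + 0.70480)^2: M 0.0871, M+2 0.4161, M+4 0.4967 → M+4 is the base peak.
P(M+4) = C(2,2) × 0.29520^0 × 0.70480^2 = 1 × 1.0000 × 0.49674304 = 0.496743 (base)
P(M+2) = C(2,1) × 0.29520^1 × 0.70480^1 = 2 × 0.2952 × 0.7048 = 0.416114
Relative intensity = 0.416114 / 0.496743 × 100 = 83.8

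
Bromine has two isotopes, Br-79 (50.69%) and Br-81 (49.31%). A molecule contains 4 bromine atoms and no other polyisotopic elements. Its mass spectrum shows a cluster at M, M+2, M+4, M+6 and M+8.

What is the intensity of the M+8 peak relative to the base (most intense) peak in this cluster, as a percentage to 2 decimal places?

15.77%

Term probabilities: M 0.0660, M+2 0.2569, M+4 0.3749, M+6 0.2431, M+8 0.0591. Base peak = M+4.
P(M+4) = C(4,2) × 0.5069^2 × 0.4931^2 = 6 × 0.25694761 × 0.24314761 = 0.374857 (base)
P(M+8) = C(4,4) × 0.5069^0 × 0.4931^4 = 1 × 1.0000 × 0.05912076 = 0.059121
Relative intensity = 0.059121 / 0.374857 × 100 = 15.77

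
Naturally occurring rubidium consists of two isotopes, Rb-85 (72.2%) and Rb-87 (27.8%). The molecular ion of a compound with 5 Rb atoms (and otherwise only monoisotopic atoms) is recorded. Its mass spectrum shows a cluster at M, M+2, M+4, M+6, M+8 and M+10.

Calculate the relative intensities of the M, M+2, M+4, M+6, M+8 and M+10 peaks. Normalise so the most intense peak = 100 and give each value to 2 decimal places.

Each Rb atom is independently Rb-85 (p = 0.722) or Rb-87 (q = 0.278); the cluster is the binomial expansion (p + q)^5.
P(M) = 0.722^5 = 0.196194
P(M+2) = 5 × 0.722^4 × 0.278^1 = 0.377714
P(M+4) = 10 × 0.722^3 × 0.278^2 = 0.290872
P(M+6) = 10 × 0.722^2 × 0.278^3 = 0.111998
P(M+8) = 5 × 0.722^1 × 0.278^4 = 0.021562
P(M+10) = 0.278^5 = 0.001660
The M+2 peak is largest (0.377714); scaling to 100 gives 51.94 : 100.00 : 77.01 : 29.65 : 5.71 : 0.44.

51.94 : 100.00 : 77.01 : 29.65 : 5.71 : 0.44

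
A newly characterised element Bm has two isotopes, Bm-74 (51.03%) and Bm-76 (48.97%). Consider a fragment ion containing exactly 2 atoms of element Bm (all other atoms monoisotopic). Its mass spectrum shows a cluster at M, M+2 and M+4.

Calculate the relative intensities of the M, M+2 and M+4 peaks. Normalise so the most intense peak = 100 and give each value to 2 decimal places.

52.10 : 100.00 : 47.98

Each Bm atom is independently Bm-74 (p = 0.5103) or Bm-76 (q = 0.4897); the cluster is the binomial expansion (p + q)^2.
P(M) = 0.5103^2 = 0.260406
P(M+2) = 2 × 0.5103^1 × 0.4897^1 = 0.499788
P(M+4) = 0.4897^2 = 0.239806
The M+2 peak is largest (0.499788); scaling to 100 gives 52.10 : 100.00 : 47.98.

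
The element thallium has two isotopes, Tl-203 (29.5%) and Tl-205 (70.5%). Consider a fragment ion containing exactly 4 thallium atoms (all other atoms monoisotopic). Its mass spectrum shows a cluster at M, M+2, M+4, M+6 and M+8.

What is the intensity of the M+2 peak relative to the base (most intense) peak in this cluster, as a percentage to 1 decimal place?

17.5%

(0.295 + 0.705)^4 gives M 0.0076, M+2 0.0724, M+4 0.2595, M+6 0.4135, M+8 0.2470; the largest is M+6.
P(M+6) = C(4,3) × 0.295^1 × 0.705^3 = 4 × 0.2950 × 0.35040263 = 0.413475 (base)
P(M+2) = C(4,1) × 0.295^3 × 0.705^1 = 4 × 0.02567237 × 0.7050 = 0.072396
Relative intensity = 0.072396 / 0.413475 × 100 = 17.5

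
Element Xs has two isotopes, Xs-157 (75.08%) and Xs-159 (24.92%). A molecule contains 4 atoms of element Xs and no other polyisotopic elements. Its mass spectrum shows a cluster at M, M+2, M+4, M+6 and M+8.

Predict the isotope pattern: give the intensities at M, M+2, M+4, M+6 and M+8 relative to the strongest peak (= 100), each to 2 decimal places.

75.32 : 100.00 : 49.79 : 11.02 : 0.91

Each Xs atom is independently Xs-157 (p = 0.7508) or Xs-159 (q = 0.2492); the cluster is the binomial expansion (p + q)^4.
P(M) = 0.7508^4 = 0.317758
P(M+2) = 4 × 0.7508^3 × 0.2492^1 = 0.421872
P(M+4) = 6 × 0.7508^2 × 0.2492^2 = 0.210037
P(M+6) = 4 × 0.7508^1 × 0.2492^3 = 0.046476
P(M+8) = 0.2492^4 = 0.003856
The M+2 peak is largest (0.421872); scaling to 100 gives 75.32 : 100.00 : 49.79 : 11.02 : 0.91.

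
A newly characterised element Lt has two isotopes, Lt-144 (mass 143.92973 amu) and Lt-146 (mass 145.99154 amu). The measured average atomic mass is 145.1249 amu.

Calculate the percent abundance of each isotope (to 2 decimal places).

Let x be the fractional abundance of Lt-144; then Lt-146 has abundance 1 − x.
143.92973·x + 145.99154·(1 − x) = 145.1249
(143.92973 − 145.99154)·x = 145.1249 − 145.99154
x = -0.86664 / -2.06181 = 0.42033 → 42.03% Lt-144, 57.97% Lt-146.

Lt-144: 42.03%, Lt-146: 57.97%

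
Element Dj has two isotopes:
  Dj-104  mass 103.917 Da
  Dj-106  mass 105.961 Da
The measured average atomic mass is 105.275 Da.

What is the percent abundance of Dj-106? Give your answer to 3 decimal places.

Writing the weighted mean with unknown fraction x of Dj-104:
103.917·x + 105.961·(1 − x) = 105.275
(103.917 − 105.961)·x = 105.275 − 105.961
x = -0.686 / -2.044 = 0.33562 → 33.562% Dj-104, 66.438% Dj-106.

66.438%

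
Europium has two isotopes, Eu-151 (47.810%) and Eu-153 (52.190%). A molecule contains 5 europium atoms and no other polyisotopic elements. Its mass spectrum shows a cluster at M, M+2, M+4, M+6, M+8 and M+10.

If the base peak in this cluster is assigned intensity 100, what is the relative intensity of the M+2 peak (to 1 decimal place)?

Term probabilities: M 0.0250, M+2 0.1363, M+4 0.2977, M+6 0.3249, M+8 0.1774, M+10 0.0387. Base peak = M+6.
P(M+6) = C(5,3) × 0.47810^2 × 0.52190^3 = 10 × 0.22857961 × 0.14215492 = 0.324937 (base)
P(M+2) = C(5,1) × 0.47810^4 × 0.52190^1 = 5 × 0.05224864 × 0.5219 = 0.136343
Relative intensity = 0.136343 / 0.324937 × 100 = 42.0

42.0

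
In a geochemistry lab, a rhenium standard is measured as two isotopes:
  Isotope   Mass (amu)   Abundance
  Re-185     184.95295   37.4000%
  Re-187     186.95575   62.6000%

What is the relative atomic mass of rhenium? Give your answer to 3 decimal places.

186.207 amu

The abundance-weighted mean is 0.374000 × 184.95295 + 0.626000 × 186.95575
= 69.172403 + 117.034300 = 186.206703 amu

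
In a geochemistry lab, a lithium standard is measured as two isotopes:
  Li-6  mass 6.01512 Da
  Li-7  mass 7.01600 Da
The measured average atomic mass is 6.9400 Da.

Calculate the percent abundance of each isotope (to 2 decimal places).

Li-6: 7.59%, Li-7: 92.41%

Writing the weighted mean with unknown fraction x of Li-6:
6.01512·x + 7.01600·(1 − x) = 6.9400
(6.01512 − 7.01600)·x = 6.9400 − 7.01600
x = -0.07600 / -1.00088 = 0.07593 → 7.59% Li-6, 92.41% Li-7.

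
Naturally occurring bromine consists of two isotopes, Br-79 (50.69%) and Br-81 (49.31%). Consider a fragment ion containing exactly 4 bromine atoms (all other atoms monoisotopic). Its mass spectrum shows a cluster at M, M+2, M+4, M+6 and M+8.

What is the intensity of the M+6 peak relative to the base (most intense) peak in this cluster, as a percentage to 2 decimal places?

Term probabilities: M 0.0660, M+2 0.2569, M+4 0.3749, M+6 0.2431, M+8 0.0591. Base peak = M+4.
P(M+4) = C(4,2) × 0.5069^2 × 0.4931^2 = 6 × 0.25694761 × 0.24314761 = 0.374857 (base)
P(M+6) = C(4,3) × 0.5069^1 × 0.4931^3 = 4 × 0.5069 × 0.11989609 = 0.243101
Relative intensity = 0.243101 / 0.374857 × 100 = 64.85

64.85%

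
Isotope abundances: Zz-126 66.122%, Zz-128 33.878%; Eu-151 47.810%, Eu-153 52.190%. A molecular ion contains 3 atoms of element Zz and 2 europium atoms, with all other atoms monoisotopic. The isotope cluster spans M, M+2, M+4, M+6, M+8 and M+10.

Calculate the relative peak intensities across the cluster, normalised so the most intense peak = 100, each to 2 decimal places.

Element Zz pattern (n=3): 0.28909324 : 0.44435593 : 0.2276684 : 0.03888242
Europium pattern (n=2): 0.22857961 : 0.49904078 : 0.27237961
Convolve the two distributions (both contribute in 2-u steps):
  M: 0.28909324×0.22857961 = 0.066081
  M+2: 0.28909324×0.49904078 + 0.44435593×0.22857961 = 0.245840
  M+4: 0.28909324×0.27237961 + 0.44435593×0.49904078 + 0.2276684×0.22857961 = 0.352535
  M+6: 0.44435593×0.27237961 + 0.2276684×0.49904078 + 0.03888242×0.22857961 = 0.243537
  M+8: 0.2276684×0.27237961 + 0.03888242×0.49904078 = 0.081416
  M+10: 0.03888242×0.27237961 = 0.010591
Scale to base peak (0.352535) = 100: 18.74 : 69.73 : 100.00 : 69.08 : 23.09 : 3.00

18.74 : 69.73 : 100.00 : 69.08 : 23.09 : 3.00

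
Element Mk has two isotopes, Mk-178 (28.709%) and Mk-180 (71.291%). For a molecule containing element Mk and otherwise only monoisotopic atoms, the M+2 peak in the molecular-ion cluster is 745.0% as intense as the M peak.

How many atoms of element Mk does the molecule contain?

With n Mk atoms, P(M+2)/P(M) = C(n,1)·p^(n−1)q / p^n = n·q/p = n · 0.71291/0.28709.
n = 7.450 × 0.28709/0.71291 = 3.00 ≈ 3

3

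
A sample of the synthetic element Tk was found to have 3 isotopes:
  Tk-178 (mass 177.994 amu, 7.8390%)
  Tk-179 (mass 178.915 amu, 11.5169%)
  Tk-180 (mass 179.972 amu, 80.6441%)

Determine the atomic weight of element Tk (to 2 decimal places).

179.70 amu

Average mass = Σ (abundance × isotope mass) = 0.078390 × 177.994 + 0.115169 × 178.915 + 0.806441 × 179.972
= 13.9529 + 20.6055 + 145.1368 = 179.6952 amu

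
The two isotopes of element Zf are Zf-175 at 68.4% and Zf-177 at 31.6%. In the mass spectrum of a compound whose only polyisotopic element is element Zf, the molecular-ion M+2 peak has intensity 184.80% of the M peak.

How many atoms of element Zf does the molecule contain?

The M+2/M ratio from n Zf atoms is n · q/p = n · 0.316/0.684.
n = 1.8480 × 0.684/0.316 = 4.00 ≈ 4

4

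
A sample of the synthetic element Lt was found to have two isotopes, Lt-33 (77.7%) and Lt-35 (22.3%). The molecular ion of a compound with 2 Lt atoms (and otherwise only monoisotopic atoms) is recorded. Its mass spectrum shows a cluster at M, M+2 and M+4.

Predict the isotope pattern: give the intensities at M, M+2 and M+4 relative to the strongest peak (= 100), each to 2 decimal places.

Each Lt atom is independently Lt-33 (p = 0.777) or Lt-35 (q = 0.223); the cluster is the binomial expansion (p + q)^2.
P(M) = 0.777^2 = 0.603729
P(M+2) = 2 × 0.777^1 × 0.223^1 = 0.346542
P(M+4) = 0.223^2 = 0.049729
The M peak is largest (0.603729); scaling to 100 gives 100.00 : 57.40 : 8.24.

100.00 : 57.40 : 8.24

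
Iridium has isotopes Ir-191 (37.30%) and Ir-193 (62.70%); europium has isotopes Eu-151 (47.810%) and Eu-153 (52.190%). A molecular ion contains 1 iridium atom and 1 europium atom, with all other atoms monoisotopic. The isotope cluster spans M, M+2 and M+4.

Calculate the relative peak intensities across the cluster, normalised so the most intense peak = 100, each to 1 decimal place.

Iridium pattern (n=1): 0.3730 : 0.6270
Europium pattern (n=1): 0.4781 : 0.5219
Convolve the two distributions (both contribute in 2-u steps):
  M: 0.3730×0.4781 = 0.178331
  M+2: 0.3730×0.5219 + 0.6270×0.4781 = 0.494437
  M+4: 0.6270×0.5219 = 0.327231
Scale to base peak (0.494437) = 100: 36.1 : 100.0 : 66.2

36.1 : 100.0 : 66.2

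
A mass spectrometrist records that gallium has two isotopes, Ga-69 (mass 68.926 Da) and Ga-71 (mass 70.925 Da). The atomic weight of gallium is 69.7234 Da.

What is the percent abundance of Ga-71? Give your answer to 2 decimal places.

39.89%

Writing the weighted mean with unknown fraction x of Ga-69:
68.926·x + 70.925·(1 − x) = 69.7234
(68.926 − 70.925)·x = 69.7234 − 70.925
x = -1.2016 / -1.999 = 0.60110 → 60.11% Ga-69, 39.89% Ga-71.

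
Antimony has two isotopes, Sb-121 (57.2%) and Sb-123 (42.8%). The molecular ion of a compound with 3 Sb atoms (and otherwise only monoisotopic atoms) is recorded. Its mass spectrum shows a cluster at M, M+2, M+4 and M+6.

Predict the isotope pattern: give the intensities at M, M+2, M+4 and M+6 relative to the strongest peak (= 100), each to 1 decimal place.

44.5 : 100.0 : 74.8 : 18.7

The 3 Sb atoms are independent, so intensities follow the terms of (0.572 + 0.428)^3.
P(M) = 0.572^3 = 0.187149
P(M+2) = 3 × 0.572^2 × 0.428^1 = 0.420104
P(M+4) = 3 × 0.572^1 × 0.428^2 = 0.314344
P(M+6) = 0.428^3 = 0.078403
The M+2 peak is largest (0.420104); scaling to 100 gives 44.5 : 100.0 : 74.8 : 18.7.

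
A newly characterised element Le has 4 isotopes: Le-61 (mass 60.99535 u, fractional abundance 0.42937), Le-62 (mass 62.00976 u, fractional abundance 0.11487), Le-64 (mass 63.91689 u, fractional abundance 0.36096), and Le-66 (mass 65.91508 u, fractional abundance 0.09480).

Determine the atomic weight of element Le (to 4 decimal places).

62.6328 u

Weight each isotope mass by its fractional abundance: 0.42937 × 60.99535 + 0.11487 × 62.00976 + 0.36096 × 63.91689 + 0.09480 × 65.91508
= 26.189573 + 7.123061 + 23.071441 + 6.248750 = 62.632825 u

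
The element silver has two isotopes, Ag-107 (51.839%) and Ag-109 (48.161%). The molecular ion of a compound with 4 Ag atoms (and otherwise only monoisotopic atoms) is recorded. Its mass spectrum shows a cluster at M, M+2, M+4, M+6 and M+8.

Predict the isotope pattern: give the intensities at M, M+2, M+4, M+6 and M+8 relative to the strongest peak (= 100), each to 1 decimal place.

Each Ag atom is independently Ag-107 (p = 0.51839) or Ag-109 (q = 0.48161); the cluster is the binomial expansion (p + q)^4.
P(M) = 0.51839^4 = 0.072215
P(M+2) = 4 × 0.51839^3 × 0.48161^1 = 0.268365
P(M+4) = 6 × 0.51839^2 × 0.48161^2 = 0.373986
P(M+6) = 4 × 0.51839^1 × 0.48161^3 = 0.231634
P(M+8) = 0.48161^4 = 0.053800
The M+4 peak is largest (0.373986); scaling to 100 gives 19.3 : 71.8 : 100.0 : 61.9 : 14.4.

19.3 : 71.8 : 100.0 : 61.9 : 14.4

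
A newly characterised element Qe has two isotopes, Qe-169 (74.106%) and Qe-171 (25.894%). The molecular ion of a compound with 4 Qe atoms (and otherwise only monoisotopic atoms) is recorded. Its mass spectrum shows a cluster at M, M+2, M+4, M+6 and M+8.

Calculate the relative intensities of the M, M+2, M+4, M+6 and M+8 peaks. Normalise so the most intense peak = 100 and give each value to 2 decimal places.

71.55 : 100.00 : 52.41 : 12.21 : 1.07

Expanding (0.74106 + 0.25894)^4:
P(M) = 0.74106^4 = 0.301588
P(M+2) = 4 × 0.74106^3 × 0.25894^1 = 0.421521
P(M+4) = 6 × 0.74106^2 × 0.25894^2 = 0.220931
P(M+6) = 4 × 0.74106^1 × 0.25894^3 = 0.051465
P(M+8) = 0.25894^4 = 0.004496
The M+2 peak is largest (0.421521); scaling to 100 gives 71.55 : 100.00 : 52.41 : 12.21 : 1.07.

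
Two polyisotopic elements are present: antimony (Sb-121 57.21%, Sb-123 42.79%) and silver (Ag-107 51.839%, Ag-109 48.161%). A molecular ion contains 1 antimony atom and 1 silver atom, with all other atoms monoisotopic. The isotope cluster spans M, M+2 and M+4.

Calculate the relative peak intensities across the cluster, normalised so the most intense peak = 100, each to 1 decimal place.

Antimony pattern (n=1): 0.5721 : 0.4279
Silver pattern (n=1): 0.51839 : 0.48161
Convolve the two distributions (both contribute in 2-u steps):
  M: 0.5721×0.51839 = 0.296571
  M+2: 0.5721×0.48161 + 0.4279×0.51839 = 0.497348
  M+4: 0.4279×0.48161 = 0.206081
Scale to base peak (0.497348) = 100: 59.6 : 100.0 : 41.4

59.6 : 100.0 : 41.4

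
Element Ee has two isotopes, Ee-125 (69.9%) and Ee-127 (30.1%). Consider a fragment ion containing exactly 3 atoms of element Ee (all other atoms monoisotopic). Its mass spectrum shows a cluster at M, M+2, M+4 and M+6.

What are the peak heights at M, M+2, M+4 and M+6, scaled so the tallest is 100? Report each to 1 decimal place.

77.4 : 100.0 : 43.1 : 6.2

The 3 Ee atoms are independent, so intensities follow the terms of (0.699 + 0.301)^3.
P(M) = 0.699^3 = 0.341532
P(M+2) = 3 × 0.699^2 × 0.301^1 = 0.441207
P(M+4) = 3 × 0.699^1 × 0.301^2 = 0.189990
P(M+6) = 0.301^3 = 0.027271
The M+2 peak is largest (0.441207); scaling to 100 gives 77.4 : 100.0 : 43.1 : 6.2.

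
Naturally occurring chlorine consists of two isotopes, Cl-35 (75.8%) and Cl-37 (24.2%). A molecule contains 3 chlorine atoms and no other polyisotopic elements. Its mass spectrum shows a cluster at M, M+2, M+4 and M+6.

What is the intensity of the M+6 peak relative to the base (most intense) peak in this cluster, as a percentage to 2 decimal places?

3.25%

(0.758 + 0.242)^3 gives M 0.4355, M+2 0.4171, M+4 0.1332, M+6 0.0142; the largest is M.
P(M) = C(3,0) × 0.758^3 × 0.242^0 = 1 × 0.43551951 × 1.0000 = 0.435520 (base)
P(M+6) = C(3,3) × 0.758^0 × 0.242^3 = 1 × 1.0000 × 0.01417249 = 0.014172
Relative intensity = 0.014172 / 0.435520 × 100 = 3.25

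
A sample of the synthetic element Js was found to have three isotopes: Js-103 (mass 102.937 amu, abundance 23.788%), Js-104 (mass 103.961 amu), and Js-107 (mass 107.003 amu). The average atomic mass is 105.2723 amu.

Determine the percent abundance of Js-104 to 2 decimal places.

The remaining 76.212% is split between Js-104 (fraction x) and Js-107 (fraction 0.76212 − x).
Substituting: 103.961x + 107.003(0.76212 − x) = 80.78564644
(103.961 − 107.003)x = -0.76347992  ⇒  x = 0.25098, y = 0.51114
Js-104: 25.10%, Js-107: 51.11%.

25.10%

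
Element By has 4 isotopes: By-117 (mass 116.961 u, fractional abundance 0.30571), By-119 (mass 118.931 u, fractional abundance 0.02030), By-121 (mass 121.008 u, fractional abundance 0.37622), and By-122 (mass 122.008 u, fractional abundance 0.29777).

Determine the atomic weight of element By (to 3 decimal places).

120.026 u

Weight each isotope mass by its fractional abundance: 0.30571 × 116.961 + 0.02030 × 118.931 + 0.37622 × 121.008 + 0.29777 × 122.008
= 35.7561 + 2.4143 + 45.5256 + 36.3303 = 120.0263 u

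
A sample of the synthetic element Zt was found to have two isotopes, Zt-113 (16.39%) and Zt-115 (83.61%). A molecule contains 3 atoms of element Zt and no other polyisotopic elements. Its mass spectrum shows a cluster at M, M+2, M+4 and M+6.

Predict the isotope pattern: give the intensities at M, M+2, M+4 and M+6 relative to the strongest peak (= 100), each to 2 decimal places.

0.75 : 11.53 : 58.81 : 100.00

The 3 Zt atoms are independent, so intensities follow the terms of (0.1639 + 0.8361)^3.
P(M) = 0.1639^3 = 0.004403
P(M+2) = 3 × 0.1639^2 × 0.8361^1 = 0.067381
P(M+4) = 3 × 0.1639^1 × 0.8361^2 = 0.343729
P(M+6) = 0.8361^3 = 0.584487
The M+6 peak is largest (0.584487); scaling to 100 gives 0.75 : 11.53 : 58.81 : 100.00.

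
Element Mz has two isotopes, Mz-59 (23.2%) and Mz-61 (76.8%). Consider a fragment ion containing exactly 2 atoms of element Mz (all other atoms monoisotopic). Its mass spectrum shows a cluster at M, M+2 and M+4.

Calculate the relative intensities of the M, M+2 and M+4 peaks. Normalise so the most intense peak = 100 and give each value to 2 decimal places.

The 2 Mz atoms are independent, so intensities follow the terms of (0.232 + 0.768)^2.
P(M) = 0.232^2 = 0.053824
P(M+2) = 2 × 0.232^1 × 0.768^1 = 0.356352
P(M+4) = 0.768^2 = 0.589824
The M+4 peak is largest (0.589824); scaling to 100 gives 9.13 : 60.42 : 100.00.

9.13 : 60.42 : 100.00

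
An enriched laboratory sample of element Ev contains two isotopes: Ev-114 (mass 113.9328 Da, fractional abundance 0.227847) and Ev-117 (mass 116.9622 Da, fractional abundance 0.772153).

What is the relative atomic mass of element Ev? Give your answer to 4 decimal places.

116.2720 Da

Weight each isotope mass by its fractional abundance: 0.227847 × 113.9328 + 0.772153 × 116.9622
= 25.95925 + 90.31271 = 116.27196 Da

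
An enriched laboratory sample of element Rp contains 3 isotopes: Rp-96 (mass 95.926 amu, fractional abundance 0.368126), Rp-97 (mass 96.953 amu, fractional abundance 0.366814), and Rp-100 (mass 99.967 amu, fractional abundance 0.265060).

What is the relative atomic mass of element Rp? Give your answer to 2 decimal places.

Ar = Σ fᵢ·mᵢ = 0.368126 × 95.926 + 0.366814 × 96.953 + 0.265060 × 99.967
= 35.3129 + 35.5637 + 26.4973 = 97.3739 amu

97.37 amu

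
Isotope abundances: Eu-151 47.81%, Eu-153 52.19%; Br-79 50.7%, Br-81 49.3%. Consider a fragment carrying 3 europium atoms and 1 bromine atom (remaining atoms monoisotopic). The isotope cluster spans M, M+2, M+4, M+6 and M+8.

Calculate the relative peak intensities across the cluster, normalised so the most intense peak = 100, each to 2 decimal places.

14.79 : 62.84 : 100.00 : 70.67 : 18.71

Europium pattern (n=3): 0.10928391 : 0.3578871 : 0.39067407 : 0.14215492
Bromine pattern (n=1): 0.5070 : 0.4930
Convolve the two distributions (both contribute in 2-u steps):
  M: 0.10928391×0.5070 = 0.055407
  M+2: 0.10928391×0.4930 + 0.3578871×0.5070 = 0.235326
  M+4: 0.3578871×0.4930 + 0.39067407×0.5070 = 0.374510
  M+6: 0.39067407×0.4930 + 0.14215492×0.5070 = 0.264675
  M+8: 0.14215492×0.4930 = 0.070082
Scale to base peak (0.374510) = 100: 14.79 : 62.84 : 100.00 : 70.67 : 18.71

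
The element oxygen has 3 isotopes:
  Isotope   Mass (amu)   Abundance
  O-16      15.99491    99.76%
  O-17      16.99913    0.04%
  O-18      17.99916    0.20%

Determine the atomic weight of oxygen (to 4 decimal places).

Ar = Σ fᵢ·mᵢ = 0.9976 × 15.99491 + 0.0004 × 16.99913 + 0.0020 × 17.99916
= 15.956522 + 0.006800 + 0.035998 = 15.999320 amu

15.9993 amu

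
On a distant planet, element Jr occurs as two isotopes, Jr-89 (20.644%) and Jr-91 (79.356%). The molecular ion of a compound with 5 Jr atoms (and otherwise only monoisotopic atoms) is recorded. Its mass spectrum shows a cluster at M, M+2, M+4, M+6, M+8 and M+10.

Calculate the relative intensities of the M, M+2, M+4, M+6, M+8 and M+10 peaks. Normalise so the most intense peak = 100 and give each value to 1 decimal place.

Expanding (0.20644 + 0.79356)^5:
P(M) = 0.20644^5 = 0.000375
P(M+2) = 5 × 0.20644^4 × 0.79356^1 = 0.007207
P(M+4) = 10 × 0.20644^3 × 0.79356^2 = 0.055404
P(M+6) = 10 × 0.20644^2 × 0.79356^3 = 0.212974
P(M+8) = 5 × 0.20644^1 × 0.79356^4 = 0.409339
P(M+10) = 0.79356^5 = 0.314702
The M+8 peak is largest (0.409339); scaling to 100 gives 0.1 : 1.8 : 13.5 : 52.0 : 100.0 : 76.9.

0.1 : 1.8 : 13.5 : 52.0 : 100.0 : 76.9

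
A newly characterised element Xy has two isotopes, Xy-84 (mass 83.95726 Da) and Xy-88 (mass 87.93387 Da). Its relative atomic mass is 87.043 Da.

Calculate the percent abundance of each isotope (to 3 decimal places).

Xy-84: 22.403%, Xy-88: 77.597%

Let x be the fractional abundance of Xy-84; then Xy-88 has abundance 1 − x.
83.95726·x + 87.93387·(1 − x) = 87.043
(83.95726 − 87.93387)·x = 87.043 − 87.93387
x = -0.89087 / -3.97661 = 0.22403 → 22.403% Xy-84, 77.597% Xy-88.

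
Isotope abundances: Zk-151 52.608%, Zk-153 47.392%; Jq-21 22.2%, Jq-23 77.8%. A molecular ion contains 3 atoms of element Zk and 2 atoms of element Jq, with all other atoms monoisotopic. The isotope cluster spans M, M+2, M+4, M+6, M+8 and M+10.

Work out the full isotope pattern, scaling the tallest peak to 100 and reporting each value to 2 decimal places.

Element Zk pattern (n=3): 0.14559799 : 0.39348653 : 0.35447297 : 0.10644251
Element Jq pattern (n=2): 0.049284 : 0.345432 : 0.605284
Convolve the two distributions (both contribute in 2-u steps):
  M: 0.14559799×0.049284 = 0.007176
  M+2: 0.14559799×0.345432 + 0.39348653×0.049284 = 0.069687
  M+4: 0.14559799×0.605284 + 0.39348653×0.345432 + 0.35447297×0.049284 = 0.241521
  M+6: 0.39348653×0.605284 + 0.35447297×0.345432 + 0.10644251×0.049284 = 0.365863
  M+8: 0.35447297×0.605284 + 0.10644251×0.345432 = 0.251325
  M+10: 0.10644251×0.605284 = 0.064428
Scale to base peak (0.365863) = 100: 1.96 : 19.05 : 66.01 : 100.00 : 68.69 : 17.61

1.96 : 19.05 : 66.01 : 100.00 : 68.69 : 17.61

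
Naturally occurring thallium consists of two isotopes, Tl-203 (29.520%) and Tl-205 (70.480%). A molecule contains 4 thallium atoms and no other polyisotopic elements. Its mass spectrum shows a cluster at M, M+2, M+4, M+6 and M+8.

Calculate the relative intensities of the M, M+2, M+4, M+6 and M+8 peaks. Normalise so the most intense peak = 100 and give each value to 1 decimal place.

Each Tl atom is independently Tl-203 (p = 0.29520) or Tl-205 (q = 0.70480); the cluster is the binomial expansion (p + q)^4.
P(M) = 0.29520^4 = 0.007594
P(M+2) = 4 × 0.29520^3 × 0.70480^1 = 0.072523
P(M+4) = 6 × 0.29520^2 × 0.70480^2 = 0.259726
P(M+6) = 4 × 0.29520^1 × 0.70480^3 = 0.413403
P(M+8) = 0.70480^4 = 0.246754
The M+6 peak is largest (0.413403); scaling to 100 gives 1.8 : 17.5 : 62.8 : 100.0 : 59.7.

1.8 : 17.5 : 62.8 : 100.0 : 59.7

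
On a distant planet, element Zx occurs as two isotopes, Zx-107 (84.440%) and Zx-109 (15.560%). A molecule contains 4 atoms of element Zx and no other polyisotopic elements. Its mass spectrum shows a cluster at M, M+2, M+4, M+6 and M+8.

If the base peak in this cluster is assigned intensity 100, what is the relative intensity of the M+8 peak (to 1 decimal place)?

0.1

(0.84440 + 0.15560)^4 gives M 0.5084, M+2 0.3747, M+4 0.1036, M+6 0.0127, M+8 0.0006; the largest is M.
P(M) = C(4,0) × 0.84440^4 × 0.15560^0 = 1 × 0.5083852 × 1.0000 = 0.508385 (base)
P(M+8) = C(4,4) × 0.84440^0 × 0.15560^4 = 1 × 1.0000 × 0.00058619 = 0.000586
Relative intensity = 0.000586 / 0.508385 × 100 = 0.1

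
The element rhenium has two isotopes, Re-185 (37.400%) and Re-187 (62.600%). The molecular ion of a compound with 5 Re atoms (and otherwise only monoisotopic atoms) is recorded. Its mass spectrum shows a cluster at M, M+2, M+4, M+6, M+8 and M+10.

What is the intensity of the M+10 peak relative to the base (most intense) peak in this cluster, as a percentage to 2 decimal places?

Binomial terms of (0.37400 + 0.62600)^5: M 0.0073, M+2 0.0612, M+4 0.2050, M+6 0.3431, M+8 0.2872, M+10 0.0961 → M+6 is the base peak.
P(M+6) = C(5,3) × 0.37400^2 × 0.62600^3 = 10 × 0.139876 × 0.24531438 = 0.343136 (base)
P(M+10) = C(5,5) × 0.37400^0 × 0.62600^5 = 1 × 1.0000 × 0.09613282 = 0.096133
Relative intensity = 0.096133 / 0.343136 × 100 = 28.02

28.02%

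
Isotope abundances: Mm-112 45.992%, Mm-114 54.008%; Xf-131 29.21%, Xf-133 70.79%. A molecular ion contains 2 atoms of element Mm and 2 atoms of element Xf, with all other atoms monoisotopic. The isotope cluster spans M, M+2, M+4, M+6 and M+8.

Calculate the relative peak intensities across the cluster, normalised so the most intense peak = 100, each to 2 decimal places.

Element Mm pattern (n=2): 0.21152641 : 0.49678719 : 0.29168641
Element Xf pattern (n=2): 0.08532241 : 0.41355518 : 0.50112241
Convolve the two distributions (both contribute in 2-u steps):
  M: 0.21152641×0.08532241 = 0.018048
  M+2: 0.21152641×0.41355518 + 0.49678719×0.08532241 = 0.129865
  M+4: 0.21152641×0.50112241 + 0.49678719×0.41355518 + 0.29168641×0.08532241 = 0.336337
  M+6: 0.49678719×0.50112241 + 0.29168641×0.41355518 = 0.369580
  M+8: 0.29168641×0.50112241 = 0.146171
Scale to base peak (0.369580) = 100: 4.88 : 35.14 : 91.01 : 100.00 : 39.55

4.88 : 35.14 : 91.01 : 100.00 : 39.55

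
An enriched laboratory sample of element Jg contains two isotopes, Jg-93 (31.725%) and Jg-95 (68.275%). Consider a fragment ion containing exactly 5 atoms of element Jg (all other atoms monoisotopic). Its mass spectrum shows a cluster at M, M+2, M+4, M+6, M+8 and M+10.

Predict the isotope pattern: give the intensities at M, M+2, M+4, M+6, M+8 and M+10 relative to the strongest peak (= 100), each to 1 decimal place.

0.9 : 10.0 : 43.2 : 92.9 : 100.0 : 43.0

Expanding (0.31725 + 0.68275)^5:
P(M) = 0.31725^5 = 0.003214
P(M+2) = 5 × 0.31725^4 × 0.68275^1 = 0.034581
P(M+4) = 10 × 0.31725^3 × 0.68275^2 = 0.148843
P(M+6) = 10 × 0.31725^2 × 0.68275^3 = 0.320323
P(M+8) = 5 × 0.31725^1 × 0.68275^4 = 0.344682
P(M+10) = 0.68275^5 = 0.148357
The M+8 peak is largest (0.344682); scaling to 100 gives 0.9 : 10.0 : 43.2 : 92.9 : 100.0 : 43.0.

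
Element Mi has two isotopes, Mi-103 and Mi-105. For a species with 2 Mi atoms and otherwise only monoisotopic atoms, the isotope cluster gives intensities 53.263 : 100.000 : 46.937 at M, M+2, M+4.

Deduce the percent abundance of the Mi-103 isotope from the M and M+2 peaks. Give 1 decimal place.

51.6%

If p is the fraction of Mi that is Mi-103, then I(M+2)/I(M) = [C(2,1)·p^1·(1−p)] / p^2 = 2·(1−p)/p = 100.000/53.263 = 1.8775
(1−p)/p = 1.8775/2 = 0.9387  ⇒  p = 1/(1 + 0.9387) = 0.5158
Mi-103: 51.6%, Mi-105: 48.4%.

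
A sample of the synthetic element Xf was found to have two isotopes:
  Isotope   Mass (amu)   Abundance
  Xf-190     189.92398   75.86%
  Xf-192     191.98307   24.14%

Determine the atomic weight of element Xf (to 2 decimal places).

190.42 amu

Weight each isotope mass by its fractional abundance: 0.7586 × 189.92398 + 0.2414 × 191.98307
= 144.076331 + 46.344713 = 190.421044 amu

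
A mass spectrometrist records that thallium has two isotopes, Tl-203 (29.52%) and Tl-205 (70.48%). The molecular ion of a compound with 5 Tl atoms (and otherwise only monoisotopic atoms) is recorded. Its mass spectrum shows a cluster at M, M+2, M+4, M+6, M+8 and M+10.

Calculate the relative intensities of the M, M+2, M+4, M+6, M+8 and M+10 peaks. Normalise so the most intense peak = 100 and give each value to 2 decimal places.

0.62 : 7.35 : 35.09 : 83.77 : 100.00 : 47.75

Each Tl atom is independently Tl-203 (p = 0.2952) or Tl-205 (q = 0.7048); the cluster is the binomial expansion (p + q)^5.
P(M) = 0.2952^5 = 0.002242
P(M+2) = 5 × 0.2952^4 × 0.7048^1 = 0.026761
P(M+4) = 10 × 0.2952^3 × 0.7048^2 = 0.127785
P(M+6) = 10 × 0.2952^2 × 0.7048^3 = 0.305092
P(M+8) = 5 × 0.2952^1 × 0.7048^4 = 0.364208
P(M+10) = 0.7048^5 = 0.173912
The M+8 peak is largest (0.364208); scaling to 100 gives 0.62 : 7.35 : 35.09 : 83.77 : 100.00 : 47.75.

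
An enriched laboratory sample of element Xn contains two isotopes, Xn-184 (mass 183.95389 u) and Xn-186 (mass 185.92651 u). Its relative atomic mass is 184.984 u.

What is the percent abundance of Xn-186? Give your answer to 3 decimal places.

With x = fraction of Xn-184 (so Xn-186 is 1 − x):
183.95389·x + 185.92651·(1 − x) = 184.984
(183.95389 − 185.92651)·x = 184.984 − 185.92651
x = -0.94251 / -1.97262 = 0.47780 → 47.780% Xn-184, 52.220% Xn-186.

52.220%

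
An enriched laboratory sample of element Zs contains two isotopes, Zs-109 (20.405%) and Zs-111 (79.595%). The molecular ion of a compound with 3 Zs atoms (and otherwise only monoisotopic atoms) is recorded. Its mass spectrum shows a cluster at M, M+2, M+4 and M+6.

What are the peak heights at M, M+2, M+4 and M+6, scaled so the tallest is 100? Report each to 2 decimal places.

1.68 : 19.72 : 76.91 : 100.00

Expanding (0.20405 + 0.79595)^3:
P(M) = 0.20405^3 = 0.008496
P(M+2) = 3 × 0.20405^2 × 0.79595^1 = 0.099421
P(M+4) = 3 × 0.20405^1 × 0.79595^2 = 0.387819
P(M+6) = 0.79595^3 = 0.504263
The M+6 peak is largest (0.504263); scaling to 100 gives 1.68 : 19.72 : 76.91 : 100.00.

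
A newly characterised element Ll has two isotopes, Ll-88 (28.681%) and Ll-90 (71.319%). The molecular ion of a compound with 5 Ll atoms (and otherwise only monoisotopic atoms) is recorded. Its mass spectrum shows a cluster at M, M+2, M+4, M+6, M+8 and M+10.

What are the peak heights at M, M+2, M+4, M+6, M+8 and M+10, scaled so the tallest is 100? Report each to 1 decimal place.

The 5 Ll atoms are independent, so intensities follow the terms of (0.28681 + 0.71319)^5.
P(M) = 0.28681^5 = 0.001941
P(M+2) = 5 × 0.28681^4 × 0.71319^1 = 0.024130
P(M+4) = 10 × 0.28681^3 × 0.71319^2 = 0.120003
P(M+6) = 10 × 0.28681^2 × 0.71319^3 = 0.298404
P(M+8) = 5 × 0.28681^1 × 0.71319^4 = 0.371010
P(M+10) = 0.71319^5 = 0.184513
The M+8 peak is largest (0.371010); scaling to 100 gives 0.5 : 6.5 : 32.3 : 80.4 : 100.0 : 49.7.

0.5 : 6.5 : 32.3 : 80.4 : 100.0 : 49.7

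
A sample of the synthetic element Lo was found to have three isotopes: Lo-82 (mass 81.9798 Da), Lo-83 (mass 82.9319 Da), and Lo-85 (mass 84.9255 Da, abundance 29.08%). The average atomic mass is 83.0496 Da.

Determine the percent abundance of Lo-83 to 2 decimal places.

Let x and y be the fractions of Lo-82 and Lo-83. Then x + y = 1 − 0.2908 = 0.7092 and 81.9798x + 82.9319y = 83.0496 − 0.2908×84.9255 = 58.3532646.
Substituting: 81.9798x + 82.9319(0.7092 − x) = 58.3532646
(81.9798 − 82.9319)x = -0.46203888  ⇒  x = 0.48528, y = 0.22392
Lo-82: 48.53%, Lo-83: 22.39%.

22.39%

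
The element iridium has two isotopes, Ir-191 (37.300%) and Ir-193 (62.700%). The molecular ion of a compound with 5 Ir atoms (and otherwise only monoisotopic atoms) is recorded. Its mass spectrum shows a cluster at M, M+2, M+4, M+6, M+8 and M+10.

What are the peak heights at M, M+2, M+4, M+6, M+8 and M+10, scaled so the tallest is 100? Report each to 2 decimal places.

Expanding (0.37300 + 0.62700)^5:
P(M) = 0.37300^5 = 0.007220
P(M+2) = 5 × 0.37300^4 × 0.62700^1 = 0.060684
P(M+4) = 10 × 0.37300^3 × 0.62700^2 = 0.204015
P(M+6) = 10 × 0.37300^2 × 0.62700^3 = 0.342942
P(M+8) = 5 × 0.37300^1 × 0.62700^4 = 0.288237
P(M+10) = 0.62700^5 = 0.096903
The M+6 peak is largest (0.342942); scaling to 100 gives 2.11 : 17.70 : 59.49 : 100.00 : 84.05 : 28.26.

2.11 : 17.70 : 59.49 : 100.00 : 84.05 : 28.26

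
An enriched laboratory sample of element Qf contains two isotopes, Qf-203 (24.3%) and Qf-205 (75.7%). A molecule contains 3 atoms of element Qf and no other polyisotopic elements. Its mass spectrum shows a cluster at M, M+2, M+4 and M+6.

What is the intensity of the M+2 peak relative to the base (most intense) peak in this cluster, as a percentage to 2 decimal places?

30.91%

Binomial terms of (0.243 + 0.757)^3: M 0.0143, M+2 0.1341, M+4 0.4178, M+6 0.4338 → M+6 is the base peak.
P(M+6) = C(3,3) × 0.243^0 × 0.757^3 = 1 × 1.0000 × 0.43379809 = 0.433798 (base)
P(M+2) = C(3,1) × 0.243^2 × 0.757^1 = 3 × 0.059049 × 0.7570 = 0.134100
Relative intensity = 0.134100 / 0.433798 × 100 = 30.91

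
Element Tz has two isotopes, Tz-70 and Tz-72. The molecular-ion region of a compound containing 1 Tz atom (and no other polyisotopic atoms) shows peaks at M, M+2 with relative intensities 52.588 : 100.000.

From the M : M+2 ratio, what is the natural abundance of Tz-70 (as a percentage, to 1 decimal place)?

34.5%

Let p = fractional abundance of Tz-70. I(M+2)/I(M) = [C(1,1)·p^0·(1−p)] / p^1 = 1·(1−p)/p = 100.000/52.588 = 1.9016
(1−p)/p = 1.9016/1 = 1.9016  ⇒  p = 1/(1 + 1.9016) = 0.3446
Tz-70: 34.5%, Tz-72: 65.5%.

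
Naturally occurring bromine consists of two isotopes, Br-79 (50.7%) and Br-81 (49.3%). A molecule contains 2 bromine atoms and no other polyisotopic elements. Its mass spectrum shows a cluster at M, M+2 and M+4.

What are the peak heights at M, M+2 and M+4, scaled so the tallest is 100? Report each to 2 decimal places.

51.42 : 100.00 : 48.62

The 2 Br atoms are independent, so intensities follow the terms of (0.507 + 0.493)^2.
P(M) = 0.507^2 = 0.257049
P(M+2) = 2 × 0.507^1 × 0.493^1 = 0.499902
P(M+4) = 0.493^2 = 0.243049
The M+2 peak is largest (0.499902); scaling to 100 gives 51.42 : 100.00 : 48.62.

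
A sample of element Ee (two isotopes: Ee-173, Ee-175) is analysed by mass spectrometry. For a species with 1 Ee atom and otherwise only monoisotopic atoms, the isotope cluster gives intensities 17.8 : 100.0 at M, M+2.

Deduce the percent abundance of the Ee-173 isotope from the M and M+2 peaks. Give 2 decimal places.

15.11%

Write p for the Ee-173 fraction. I(M+2)/I(M) = [C(1,1)·p^0·(1−p)] / p^1 = 1·(1−p)/p = 100.0/17.8 = 5.6180
(1−p)/p = 5.6180/1 = 5.6180  ⇒  p = 1/(1 + 5.6180) = 0.1511
Ee-173: 15.11%, Ee-175: 84.89%.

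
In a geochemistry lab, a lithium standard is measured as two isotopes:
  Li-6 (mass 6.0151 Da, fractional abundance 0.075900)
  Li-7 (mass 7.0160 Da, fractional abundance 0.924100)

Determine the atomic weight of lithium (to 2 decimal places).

6.94 Da

Average mass = Σ (abundance × isotope mass) = 0.075900 × 6.0151 + 0.924100 × 7.0160
= 0.45655 + 6.48349 = 6.94004 Da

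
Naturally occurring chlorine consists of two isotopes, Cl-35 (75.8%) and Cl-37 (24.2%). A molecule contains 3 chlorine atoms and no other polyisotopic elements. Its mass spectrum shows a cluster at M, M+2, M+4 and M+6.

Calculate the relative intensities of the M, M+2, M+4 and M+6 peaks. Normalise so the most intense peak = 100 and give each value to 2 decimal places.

Each Cl atom is independently Cl-35 (p = 0.758) or Cl-37 (q = 0.242); the cluster is the binomial expansion (p + q)^3.
P(M) = 0.758^3 = 0.435520
P(M+2) = 3 × 0.758^2 × 0.242^1 = 0.417133
P(M+4) = 3 × 0.758^1 × 0.242^2 = 0.133175
P(M+6) = 0.242^3 = 0.014172
The M peak is largest (0.435520); scaling to 100 gives 100.00 : 95.78 : 30.58 : 3.25.

100.00 : 95.78 : 30.58 : 3.25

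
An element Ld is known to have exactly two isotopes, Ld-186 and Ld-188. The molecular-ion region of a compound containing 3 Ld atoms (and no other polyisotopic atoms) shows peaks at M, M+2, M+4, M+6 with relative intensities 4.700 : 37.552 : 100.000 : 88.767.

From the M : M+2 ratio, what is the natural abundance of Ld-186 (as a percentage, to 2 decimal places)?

27.30%

Write p for the Ld-186 fraction. I(M+2)/I(M) = [C(3,1)·p^2·(1−p)] / p^3 = 3·(1−p)/p = 37.552/4.700 = 7.9898
(1−p)/p = 7.9898/3 = 2.6633  ⇒  p = 1/(1 + 2.6633) = 0.2730
Ld-186: 27.30%, Ld-188: 72.70%.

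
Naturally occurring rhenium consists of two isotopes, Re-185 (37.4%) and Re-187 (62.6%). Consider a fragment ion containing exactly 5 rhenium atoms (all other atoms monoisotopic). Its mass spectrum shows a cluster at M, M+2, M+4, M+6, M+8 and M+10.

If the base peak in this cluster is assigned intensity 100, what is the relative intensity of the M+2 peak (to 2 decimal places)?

17.85

Term probabilities: M 0.0073, M+2 0.0612, M+4 0.2050, M+6 0.3431, M+8 0.2872, M+10 0.0961. Base peak = M+6.
P(M+6) = C(5,3) × 0.374^2 × 0.626^3 = 10 × 0.139876 × 0.24531438 = 0.343136 (base)
P(M+2) = C(5,1) × 0.374^4 × 0.626^1 = 5 × 0.0195653 × 0.6260 = 0.061239
Relative intensity = 0.061239 / 0.343136 × 100 = 17.85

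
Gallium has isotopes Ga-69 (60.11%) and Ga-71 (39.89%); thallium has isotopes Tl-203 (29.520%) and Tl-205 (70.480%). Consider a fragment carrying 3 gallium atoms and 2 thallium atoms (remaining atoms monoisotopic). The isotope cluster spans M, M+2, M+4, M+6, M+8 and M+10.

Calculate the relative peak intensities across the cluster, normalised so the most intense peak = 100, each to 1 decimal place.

Gallium pattern (n=3): 0.21719018 : 0.43239309 : 0.28694328 : 0.06347345
Thallium pattern (n=2): 0.08714304 : 0.41611392 : 0.49674304
Convolve the two distributions (both contribute in 2-u steps):
  M: 0.21719018×0.08714304 = 0.018927
  M+2: 0.21719018×0.41611392 + 0.43239309×0.08714304 = 0.128056
  M+4: 0.21719018×0.49674304 + 0.43239309×0.41611392 + 0.28694328×0.08714304 = 0.312818
  M+6: 0.43239309×0.49674304 + 0.28694328×0.41611392 + 0.06347345×0.08714304 = 0.339721
  M+8: 0.28694328×0.49674304 + 0.06347345×0.41611392 = 0.168949
  M+10: 0.06347345×0.49674304 = 0.031530
Scale to base peak (0.339721) = 100: 5.6 : 37.7 : 92.1 : 100.0 : 49.7 : 9.3

5.6 : 37.7 : 92.1 : 100.0 : 49.7 : 9.3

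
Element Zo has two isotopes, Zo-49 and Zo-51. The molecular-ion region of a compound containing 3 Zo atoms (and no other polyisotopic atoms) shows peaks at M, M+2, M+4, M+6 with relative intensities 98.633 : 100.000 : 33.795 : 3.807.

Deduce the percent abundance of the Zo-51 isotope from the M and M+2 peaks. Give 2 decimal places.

25.26%

Let p = fractional abundance of Zo-49. I(M+2)/I(M) = [C(3,1)·p^2·(1−p)] / p^3 = 3·(1−p)/p = 100.000/98.633 = 1.0139
(1−p)/p = 1.0139/3 = 0.3380  ⇒  p = 1/(1 + 0.3380) = 0.7474
Zo-49: 74.74%, Zo-51: 25.26%.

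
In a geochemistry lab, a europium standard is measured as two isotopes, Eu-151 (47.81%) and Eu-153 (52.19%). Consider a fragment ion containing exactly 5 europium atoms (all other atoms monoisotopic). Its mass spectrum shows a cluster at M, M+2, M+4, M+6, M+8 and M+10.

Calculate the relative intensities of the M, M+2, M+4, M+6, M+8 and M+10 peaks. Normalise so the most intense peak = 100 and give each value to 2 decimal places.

Each Eu atom is independently Eu-151 (p = 0.4781) or Eu-153 (q = 0.5219); the cluster is the binomial expansion (p + q)^5.
P(M) = 0.4781^5 = 0.024980
P(M+2) = 5 × 0.4781^4 × 0.5219^1 = 0.136343
P(M+4) = 10 × 0.4781^3 × 0.5219^2 = 0.297667
P(M+6) = 10 × 0.4781^2 × 0.5219^3 = 0.324937
P(M+8) = 5 × 0.4781^1 × 0.5219^4 = 0.177353
P(M+10) = 0.5219^5 = 0.038720
The M+6 peak is largest (0.324937); scaling to 100 gives 7.69 : 41.96 : 91.61 : 100.00 : 54.58 : 11.92.

7.69 : 41.96 : 91.61 : 100.00 : 54.58 : 11.92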